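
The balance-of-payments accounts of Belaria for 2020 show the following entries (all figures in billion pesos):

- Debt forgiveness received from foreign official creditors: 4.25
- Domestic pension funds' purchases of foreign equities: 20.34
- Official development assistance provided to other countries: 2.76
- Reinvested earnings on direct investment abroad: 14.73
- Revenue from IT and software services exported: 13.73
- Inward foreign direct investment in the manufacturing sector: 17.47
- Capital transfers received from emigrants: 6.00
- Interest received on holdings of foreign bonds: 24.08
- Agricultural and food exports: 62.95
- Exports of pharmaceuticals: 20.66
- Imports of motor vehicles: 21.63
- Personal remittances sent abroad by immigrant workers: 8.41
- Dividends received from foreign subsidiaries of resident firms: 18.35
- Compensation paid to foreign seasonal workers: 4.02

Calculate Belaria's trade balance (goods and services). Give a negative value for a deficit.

75.71

Goods: -21.63 + 20.66 + 62.95 = 61.98
Services: 13.73
Trade balance = 61.98 + 13.73 = 75.71
(Excluded from the trade balance — capital account: debt forgiveness received from foreign official creditors 4.25, capital transfers received from emigrants 6.00; financial account: domestic pension funds' purchases of foreign equities 20.34, inward foreign direct investment in the manufacturing sector 17.47; secondary income: official development assistance provided to other countries 2.76, personal remittances sent abroad by immigrant workers 8.41; primary income: reinvested earnings on direct investment abroad 14.73, interest received on holdings of foreign bonds 24.08, dividends received from foreign subsidiaries of resident firms 18.35, compensation paid to foreign seasonal workers 4.02.)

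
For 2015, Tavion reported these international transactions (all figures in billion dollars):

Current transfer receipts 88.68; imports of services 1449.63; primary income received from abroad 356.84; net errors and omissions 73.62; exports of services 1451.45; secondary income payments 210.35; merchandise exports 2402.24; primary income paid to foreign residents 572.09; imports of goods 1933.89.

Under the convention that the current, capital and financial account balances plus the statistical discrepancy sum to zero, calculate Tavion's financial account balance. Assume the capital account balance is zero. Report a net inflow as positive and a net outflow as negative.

-206.87

Goods balance = 2402.24 - 1933.89 = 468.35
Services balance = 1451.45 - 1449.63 = 1.82
Trade balance (goods + services) = 468.35 + 1.82 = 470.17
Net primary income = 356.84 - 572.09 = -215.25
Net secondary income = 88.68 - 210.35 = -121.67
Current account = 470.17 + (-215.25) + (-121.67) = 133.25
Financial account = -(133.25 + 73.62) = -206.87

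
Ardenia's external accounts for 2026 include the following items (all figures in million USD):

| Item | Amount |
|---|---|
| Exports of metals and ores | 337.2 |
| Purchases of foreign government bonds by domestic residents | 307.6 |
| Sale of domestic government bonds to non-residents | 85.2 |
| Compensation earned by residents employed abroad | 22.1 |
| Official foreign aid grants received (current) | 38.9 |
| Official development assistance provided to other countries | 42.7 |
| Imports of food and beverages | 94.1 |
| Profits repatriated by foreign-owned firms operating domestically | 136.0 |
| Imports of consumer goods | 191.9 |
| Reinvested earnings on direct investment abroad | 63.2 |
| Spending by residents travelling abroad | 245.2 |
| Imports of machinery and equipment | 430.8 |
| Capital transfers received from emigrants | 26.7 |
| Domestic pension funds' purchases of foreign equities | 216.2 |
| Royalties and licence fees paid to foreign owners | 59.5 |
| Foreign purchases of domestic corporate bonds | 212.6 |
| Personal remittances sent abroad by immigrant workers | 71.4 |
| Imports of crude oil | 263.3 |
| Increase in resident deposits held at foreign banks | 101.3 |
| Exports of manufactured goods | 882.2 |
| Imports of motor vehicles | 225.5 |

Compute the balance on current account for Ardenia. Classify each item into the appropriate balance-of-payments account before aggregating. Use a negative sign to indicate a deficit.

-416.8

Goods: -94.1 - 430.8 + 337.2 - 263.3 - 191.9 - 225.5 + 882.2 = 13.8
Services: -245.2 - 59.5 = -304.7
Primary income: 22.1 + 63.2 - 136.0 = -50.7
Secondary income: -42.7 + 38.9 - 71.4 = -75.2
Current account = 13.8 + (-304.7) + (-50.7) + (-75.2) = -416.8
(Excluded from the current account — financial account: purchases of foreign government bonds by domestic residents 307.6, sale of domestic government bonds to non-residents 85.2, domestic pension funds' purchases of foreign equities 216.2, foreign purchases of domestic corporate bonds 212.6, increase in resident deposits held at foreign banks 101.3; capital account: capital transfers received from emigrants 26.7.)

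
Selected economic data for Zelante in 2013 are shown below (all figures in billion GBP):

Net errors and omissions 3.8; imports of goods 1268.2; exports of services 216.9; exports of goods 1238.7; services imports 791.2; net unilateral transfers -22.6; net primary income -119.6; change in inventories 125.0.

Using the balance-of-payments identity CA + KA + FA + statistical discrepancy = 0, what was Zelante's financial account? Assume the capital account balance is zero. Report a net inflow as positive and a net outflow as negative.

742.2

Goods balance = 1238.7 - 1268.2 = -29.5
Services balance = 216.9 - 791.2 = -574.3
Trade balance (goods + services) = -29.5 + (-574.3) = -603.8
Net primary income = -119.6
Net secondary income = -22.6
Current account = -603.8 + (-119.6) + (-22.6) = -746.0
Financial account = -(-746.0 + 3.8) = 742.2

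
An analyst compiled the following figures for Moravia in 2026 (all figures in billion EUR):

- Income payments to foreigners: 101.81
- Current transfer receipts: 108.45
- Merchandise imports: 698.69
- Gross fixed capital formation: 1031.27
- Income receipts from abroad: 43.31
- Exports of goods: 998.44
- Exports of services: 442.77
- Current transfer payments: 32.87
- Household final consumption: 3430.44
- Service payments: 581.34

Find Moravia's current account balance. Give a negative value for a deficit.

178.26

Goods balance = 998.44 - 698.69 = 299.75
Services balance = 442.77 - 581.34 = -138.57
Trade balance (goods + services) = 299.75 + (-138.57) = 161.18
Net primary income = 43.31 - 101.81 = -58.50
Net secondary income = 108.45 - 32.87 = 75.58
Current account = 161.18 + (-58.50) + 75.58 = 178.26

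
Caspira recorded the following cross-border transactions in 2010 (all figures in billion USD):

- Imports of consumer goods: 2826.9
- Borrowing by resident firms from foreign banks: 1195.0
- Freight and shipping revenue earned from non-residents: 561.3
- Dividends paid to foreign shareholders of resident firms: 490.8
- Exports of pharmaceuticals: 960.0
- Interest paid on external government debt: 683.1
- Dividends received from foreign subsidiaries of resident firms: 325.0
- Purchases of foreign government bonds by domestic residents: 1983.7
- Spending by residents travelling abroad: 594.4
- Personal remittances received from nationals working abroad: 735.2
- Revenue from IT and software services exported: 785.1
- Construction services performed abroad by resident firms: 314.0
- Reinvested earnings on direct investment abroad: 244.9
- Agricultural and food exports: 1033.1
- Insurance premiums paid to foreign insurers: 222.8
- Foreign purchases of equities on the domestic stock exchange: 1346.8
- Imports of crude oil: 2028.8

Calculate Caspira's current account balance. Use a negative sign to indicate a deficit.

Goods: -2028.8 + 960.0 - 2826.9 + 1033.1 = -2862.6
Services: 314.0 + 561.3 + 785.1 - 594.4 - 222.8 = 843.2
Primary income: 244.9 - 683.1 + 325.0 - 490.8 = -604.0
Secondary income: 735.2
Current account = (-2862.6) + 843.2 + (-604.0) + 735.2 = -1888.2
(Excluded from the current account — financial account: borrowing by resident firms from foreign banks 1195.0, purchases of foreign government bonds by domestic residents 1983.7, foreign purchases of equities on the domestic stock exchange 1346.8.)

-1888.2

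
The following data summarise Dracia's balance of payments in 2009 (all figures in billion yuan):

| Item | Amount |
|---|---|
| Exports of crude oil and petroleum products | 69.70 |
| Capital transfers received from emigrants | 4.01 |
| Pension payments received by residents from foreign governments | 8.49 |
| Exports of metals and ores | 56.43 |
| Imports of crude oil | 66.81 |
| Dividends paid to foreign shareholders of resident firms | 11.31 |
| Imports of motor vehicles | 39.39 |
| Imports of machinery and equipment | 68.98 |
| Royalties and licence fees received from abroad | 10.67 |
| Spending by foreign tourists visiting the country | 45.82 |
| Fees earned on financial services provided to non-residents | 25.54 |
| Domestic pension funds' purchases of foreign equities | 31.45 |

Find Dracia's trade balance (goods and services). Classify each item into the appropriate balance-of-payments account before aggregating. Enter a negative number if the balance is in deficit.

Goods: -66.81 - 68.98 - 39.39 + 69.70 + 56.43 = -49.05
Services: 10.67 + 25.54 + 45.82 = 82.03
Trade balance = -49.05 + 82.03 = 32.98
(Excluded from the trade balance — capital account: capital transfers received from emigrants 4.01; secondary income: pension payments received by residents from foreign governments 8.49; primary income: dividends paid to foreign shareholders of resident firms 11.31; financial account: domestic pension funds' purchases of foreign equities 31.45.)

32.98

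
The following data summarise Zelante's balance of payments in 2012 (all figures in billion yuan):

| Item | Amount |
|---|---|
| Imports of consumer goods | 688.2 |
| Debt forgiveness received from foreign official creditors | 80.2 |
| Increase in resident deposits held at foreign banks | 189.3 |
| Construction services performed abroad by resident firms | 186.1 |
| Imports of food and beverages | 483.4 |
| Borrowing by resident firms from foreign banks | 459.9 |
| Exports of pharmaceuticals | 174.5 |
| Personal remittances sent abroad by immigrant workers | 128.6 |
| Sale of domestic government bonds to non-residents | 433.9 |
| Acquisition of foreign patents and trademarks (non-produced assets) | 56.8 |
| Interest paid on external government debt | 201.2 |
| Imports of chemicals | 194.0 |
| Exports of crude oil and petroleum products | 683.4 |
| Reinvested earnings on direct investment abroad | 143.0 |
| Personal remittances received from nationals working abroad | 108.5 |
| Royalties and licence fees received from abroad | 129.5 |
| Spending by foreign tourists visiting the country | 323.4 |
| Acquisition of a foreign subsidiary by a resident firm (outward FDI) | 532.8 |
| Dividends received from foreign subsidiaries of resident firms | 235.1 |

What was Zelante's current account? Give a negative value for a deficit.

Goods: 683.4 + 174.5 - 483.4 - 688.2 - 194.0 = -507.7
Services: 186.1 + 323.4 + 129.5 = 639.0
Primary income: 235.1 - 201.2 + 143.0 = 176.9
Secondary income: -128.6 + 108.5 = -20.1
Current account = (-507.7) + 639.0 + 176.9 + (-20.1) = 288.1
(Excluded from the current account — capital account: debt forgiveness received from foreign official creditors 80.2, acquisition of foreign patents and trademarks (non-produced assets) 56.8; financial account: increase in resident deposits held at foreign banks 189.3, borrowing by resident firms from foreign banks 459.9, sale of domestic government bonds to non-residents 433.9, acquisition of a foreign subsidiary by a resident firm (outward FDI) 532.8.)

288.1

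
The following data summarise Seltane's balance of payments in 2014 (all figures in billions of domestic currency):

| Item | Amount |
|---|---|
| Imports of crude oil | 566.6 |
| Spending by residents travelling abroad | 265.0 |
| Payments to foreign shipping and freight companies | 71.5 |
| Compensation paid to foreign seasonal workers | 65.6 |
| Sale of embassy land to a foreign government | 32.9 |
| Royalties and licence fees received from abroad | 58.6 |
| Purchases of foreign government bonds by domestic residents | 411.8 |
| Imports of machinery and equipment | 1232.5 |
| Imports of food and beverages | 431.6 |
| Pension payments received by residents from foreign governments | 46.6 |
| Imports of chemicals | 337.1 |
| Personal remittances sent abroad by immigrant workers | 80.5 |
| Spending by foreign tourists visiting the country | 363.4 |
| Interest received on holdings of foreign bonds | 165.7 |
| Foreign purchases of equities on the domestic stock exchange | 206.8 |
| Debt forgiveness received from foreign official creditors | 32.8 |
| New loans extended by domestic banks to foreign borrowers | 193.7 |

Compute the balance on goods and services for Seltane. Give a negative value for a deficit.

-2482.3

Goods: -431.6 - 566.6 - 337.1 - 1232.5 = -2567.8
Services: 363.4 - 71.5 + 58.6 - 265.0 = 85.5
Trade balance = -2567.8 + 85.5 = -2482.3
(Excluded from the trade balance — primary income: compensation paid to foreign seasonal workers 65.6, interest received on holdings of foreign bonds 165.7; capital account: sale of embassy land to a foreign government 32.9, debt forgiveness received from foreign official creditors 32.8; financial account: purchases of foreign government bonds by domestic residents 411.8, foreign purchases of equities on the domestic stock exchange 206.8, new loans extended by domestic banks to foreign borrowers 193.7; secondary income: pension payments received by residents from foreign governments 46.6, personal remittances sent abroad by immigrant workers 80.5.)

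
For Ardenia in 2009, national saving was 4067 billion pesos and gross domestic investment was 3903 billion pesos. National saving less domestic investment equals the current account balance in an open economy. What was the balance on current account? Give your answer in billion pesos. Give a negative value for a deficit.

164

S - I = CA (net lending to the rest of the world).
CA = S - I = 4067 - 3903 = 164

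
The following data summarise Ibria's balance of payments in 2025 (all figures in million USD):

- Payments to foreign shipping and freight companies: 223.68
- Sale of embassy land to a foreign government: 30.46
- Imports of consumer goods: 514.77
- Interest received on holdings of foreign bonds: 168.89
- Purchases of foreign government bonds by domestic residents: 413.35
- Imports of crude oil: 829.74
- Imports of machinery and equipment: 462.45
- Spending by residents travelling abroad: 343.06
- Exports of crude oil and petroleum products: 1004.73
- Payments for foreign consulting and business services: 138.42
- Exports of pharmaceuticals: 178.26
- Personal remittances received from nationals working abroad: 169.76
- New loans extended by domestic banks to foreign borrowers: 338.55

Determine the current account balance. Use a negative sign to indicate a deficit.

Goods: -829.74 - 514.77 + 178.26 + 1004.73 - 462.45 = -623.97
Services: -138.42 - 223.68 - 343.06 = -705.16
Primary income: 168.89
Secondary income: 169.76
Current account = (-623.97) + (-705.16) + 168.89 + 169.76 = -990.48
(Excluded from the current account — capital account: sale of embassy land to a foreign government 30.46; financial account: purchases of foreign government bonds by domestic residents 413.35, new loans extended by domestic banks to foreign borrowers 338.55.)

-990.48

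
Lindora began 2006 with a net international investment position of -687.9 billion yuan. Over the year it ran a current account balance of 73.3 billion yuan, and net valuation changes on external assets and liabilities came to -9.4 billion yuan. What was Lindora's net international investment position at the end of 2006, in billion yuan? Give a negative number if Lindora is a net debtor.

-624.0

Change in NIIP = current account + net valuation change = 73.3 + (-9.4) = 63.9
End-of-year NIIP = -687.9 + 63.9 = -624.0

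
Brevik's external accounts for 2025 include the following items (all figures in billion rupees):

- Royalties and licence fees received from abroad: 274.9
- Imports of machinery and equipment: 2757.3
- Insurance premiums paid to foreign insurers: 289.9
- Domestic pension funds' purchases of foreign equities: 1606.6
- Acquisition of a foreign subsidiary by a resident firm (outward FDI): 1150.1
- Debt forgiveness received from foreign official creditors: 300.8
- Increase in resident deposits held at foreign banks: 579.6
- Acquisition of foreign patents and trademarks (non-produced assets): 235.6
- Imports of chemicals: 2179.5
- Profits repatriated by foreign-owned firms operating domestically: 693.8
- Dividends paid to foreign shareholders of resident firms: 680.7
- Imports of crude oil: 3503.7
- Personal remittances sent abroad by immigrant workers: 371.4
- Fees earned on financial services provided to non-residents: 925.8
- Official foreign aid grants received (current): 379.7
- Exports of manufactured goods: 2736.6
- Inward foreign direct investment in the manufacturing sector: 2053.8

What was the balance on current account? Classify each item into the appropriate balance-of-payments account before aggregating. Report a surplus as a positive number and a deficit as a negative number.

-6159.3

Goods: -2179.5 + 2736.6 - 3503.7 - 2757.3 = -5703.9
Services: 274.9 - 289.9 + 925.8 = 910.8
Primary income: -680.7 - 693.8 = -1374.5
Secondary income: -371.4 + 379.7 = 8.3
Current account = (-5703.9) + 910.8 + (-1374.5) + 8.3 = -6159.3
(Excluded from the current account — financial account: domestic pension funds' purchases of foreign equities 1606.6, acquisition of a foreign subsidiary by a resident firm (outward FDI) 1150.1, increase in resident deposits held at foreign banks 579.6, inward foreign direct investment in the manufacturing sector 2053.8; capital account: debt forgiveness received from foreign official creditors 300.8, acquisition of foreign patents and trademarks (non-produced assets) 235.6.)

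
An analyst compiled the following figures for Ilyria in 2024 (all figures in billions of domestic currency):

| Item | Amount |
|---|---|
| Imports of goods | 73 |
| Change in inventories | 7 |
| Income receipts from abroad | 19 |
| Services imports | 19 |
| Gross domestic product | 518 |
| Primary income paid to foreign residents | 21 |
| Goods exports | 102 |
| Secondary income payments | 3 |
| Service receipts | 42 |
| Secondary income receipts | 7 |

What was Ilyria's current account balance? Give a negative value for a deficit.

Goods balance = 102 - 73 = 29
Services balance = 42 - 19 = 23
Trade balance (goods + services) = 29 + 23 = 52
Net primary income = 19 - 21 = -2
Net secondary income = 7 - 3 = 4
Current account = 52 + (-2) + 4 = 54

54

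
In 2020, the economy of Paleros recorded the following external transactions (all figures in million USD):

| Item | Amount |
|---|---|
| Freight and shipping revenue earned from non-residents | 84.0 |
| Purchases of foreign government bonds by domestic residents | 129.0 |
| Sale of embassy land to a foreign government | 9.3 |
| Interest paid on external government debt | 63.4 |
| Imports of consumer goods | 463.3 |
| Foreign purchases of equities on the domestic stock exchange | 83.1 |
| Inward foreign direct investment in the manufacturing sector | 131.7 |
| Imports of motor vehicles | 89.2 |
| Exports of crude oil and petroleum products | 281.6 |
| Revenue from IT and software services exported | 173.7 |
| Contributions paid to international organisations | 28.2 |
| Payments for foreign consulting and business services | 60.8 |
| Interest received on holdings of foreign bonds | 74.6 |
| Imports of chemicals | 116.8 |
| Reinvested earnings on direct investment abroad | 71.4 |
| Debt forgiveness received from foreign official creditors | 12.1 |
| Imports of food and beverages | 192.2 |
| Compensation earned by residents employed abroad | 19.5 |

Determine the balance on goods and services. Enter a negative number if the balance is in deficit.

Goods: -89.2 - 192.2 - 463.3 - 116.8 + 281.6 = -579.9
Services: -60.8 + 173.7 + 84.0 = 196.9
Trade balance = -579.9 + 196.9 = -383.0
(Excluded from the trade balance — financial account: purchases of foreign government bonds by domestic residents 129.0, foreign purchases of equities on the domestic stock exchange 83.1, inward foreign direct investment in the manufacturing sector 131.7; capital account: sale of embassy land to a foreign government 9.3, debt forgiveness received from foreign official creditors 12.1; primary income: interest paid on external government debt 63.4, interest received on holdings of foreign bonds 74.6, reinvested earnings on direct investment abroad 71.4, compensation earned by residents employed abroad 19.5; secondary income: contributions paid to international organisations 28.2.)

-383.0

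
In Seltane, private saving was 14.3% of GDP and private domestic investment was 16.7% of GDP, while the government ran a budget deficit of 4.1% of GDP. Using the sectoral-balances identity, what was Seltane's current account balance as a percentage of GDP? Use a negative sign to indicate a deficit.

By the sectoral-balances identity, CA = (S_private - I) + (T - G).
Private balance = 14.3 - 16.7 = -2.4
Government balance (T - G) = -4.1
CA = -2.4 + (-4.1) = -6.5

-6.5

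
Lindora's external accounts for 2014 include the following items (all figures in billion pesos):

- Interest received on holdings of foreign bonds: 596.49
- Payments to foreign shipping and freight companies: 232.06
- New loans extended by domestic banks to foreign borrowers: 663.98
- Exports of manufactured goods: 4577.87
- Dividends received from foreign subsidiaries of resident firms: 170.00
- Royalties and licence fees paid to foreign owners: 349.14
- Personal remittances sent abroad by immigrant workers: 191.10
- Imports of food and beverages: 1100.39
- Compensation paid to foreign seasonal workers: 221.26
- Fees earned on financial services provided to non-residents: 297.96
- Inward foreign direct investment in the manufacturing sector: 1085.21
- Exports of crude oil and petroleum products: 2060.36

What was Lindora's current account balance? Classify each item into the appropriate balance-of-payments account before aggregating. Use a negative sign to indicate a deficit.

5608.73

Goods: -1100.39 + 4577.87 + 2060.36 = 5537.84
Services: -349.14 - 232.06 + 297.96 = -283.24
Primary income: -221.26 + 596.49 + 170.00 = 545.23
Secondary income: -191.10
Current account = 5537.84 + (-283.24) + 545.23 + (-191.10) = 5608.73
(Excluded from the current account — financial account: new loans extended by domestic banks to foreign borrowers 663.98, inward foreign direct investment in the manufacturing sector 1085.21.)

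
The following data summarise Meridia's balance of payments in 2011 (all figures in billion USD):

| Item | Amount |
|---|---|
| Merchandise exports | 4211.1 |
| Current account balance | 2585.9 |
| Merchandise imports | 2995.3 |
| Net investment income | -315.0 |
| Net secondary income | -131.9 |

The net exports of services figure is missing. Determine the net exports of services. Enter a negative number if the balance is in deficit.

Current account = goods balance + services balance + net primary income + net secondary income
Sum of the known components = 768.9
Net exports of services = CA - (known components) = 2585.9 - 768.9 = 1817.0

1817.0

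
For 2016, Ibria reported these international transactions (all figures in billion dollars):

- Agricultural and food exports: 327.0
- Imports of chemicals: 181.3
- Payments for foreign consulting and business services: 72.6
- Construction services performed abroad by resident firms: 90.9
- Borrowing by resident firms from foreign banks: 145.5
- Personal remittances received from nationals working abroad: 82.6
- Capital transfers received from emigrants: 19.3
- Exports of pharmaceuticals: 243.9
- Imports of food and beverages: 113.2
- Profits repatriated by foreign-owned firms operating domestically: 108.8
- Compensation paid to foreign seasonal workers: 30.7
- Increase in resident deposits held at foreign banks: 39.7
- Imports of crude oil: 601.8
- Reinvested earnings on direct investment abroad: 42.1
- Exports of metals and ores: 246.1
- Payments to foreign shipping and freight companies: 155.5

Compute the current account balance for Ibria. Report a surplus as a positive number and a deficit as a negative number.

-231.3

Goods: 327.0 - 601.8 - 113.2 + 243.9 + 246.1 - 181.3 = -79.3
Services: -72.6 - 155.5 + 90.9 = -137.2
Primary income: -108.8 + 42.1 - 30.7 = -97.4
Secondary income: 82.6
Current account = (-79.3) + (-137.2) + (-97.4) + 82.6 = -231.3
(Excluded from the current account — financial account: borrowing by resident firms from foreign banks 145.5, increase in resident deposits held at foreign banks 39.7; capital account: capital transfers received from emigrants 19.3.)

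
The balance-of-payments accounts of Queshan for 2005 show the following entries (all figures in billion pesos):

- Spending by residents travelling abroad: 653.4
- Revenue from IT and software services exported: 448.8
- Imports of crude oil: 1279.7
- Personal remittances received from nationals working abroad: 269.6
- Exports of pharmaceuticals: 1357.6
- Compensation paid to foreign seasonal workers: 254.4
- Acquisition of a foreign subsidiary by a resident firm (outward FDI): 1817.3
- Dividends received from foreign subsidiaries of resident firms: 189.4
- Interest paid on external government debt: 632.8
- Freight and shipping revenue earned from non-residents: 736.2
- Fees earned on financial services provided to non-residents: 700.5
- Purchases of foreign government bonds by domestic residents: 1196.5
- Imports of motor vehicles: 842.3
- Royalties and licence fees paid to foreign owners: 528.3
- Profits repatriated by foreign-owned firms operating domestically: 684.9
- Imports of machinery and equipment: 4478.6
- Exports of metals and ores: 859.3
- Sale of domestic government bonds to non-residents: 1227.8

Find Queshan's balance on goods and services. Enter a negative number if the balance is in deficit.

-3679.9

Goods: 859.3 - 842.3 + 1357.6 - 1279.7 - 4478.6 = -4383.7
Services: 736.2 + 700.5 + 448.8 - 653.4 - 528.3 = 703.8
Trade balance = -4383.7 + 703.8 = -3679.9
(Excluded from the trade balance — secondary income: personal remittances received from nationals working abroad 269.6; primary income: compensation paid to foreign seasonal workers 254.4, dividends received from foreign subsidiaries of resident firms 189.4, interest paid on external government debt 632.8, profits repatriated by foreign-owned firms operating domestically 684.9; financial account: acquisition of a foreign subsidiary by a resident firm (outward FDI) 1817.3, purchases of foreign government bonds by domestic residents 1196.5, sale of domestic government bonds to non-residents 1227.8.)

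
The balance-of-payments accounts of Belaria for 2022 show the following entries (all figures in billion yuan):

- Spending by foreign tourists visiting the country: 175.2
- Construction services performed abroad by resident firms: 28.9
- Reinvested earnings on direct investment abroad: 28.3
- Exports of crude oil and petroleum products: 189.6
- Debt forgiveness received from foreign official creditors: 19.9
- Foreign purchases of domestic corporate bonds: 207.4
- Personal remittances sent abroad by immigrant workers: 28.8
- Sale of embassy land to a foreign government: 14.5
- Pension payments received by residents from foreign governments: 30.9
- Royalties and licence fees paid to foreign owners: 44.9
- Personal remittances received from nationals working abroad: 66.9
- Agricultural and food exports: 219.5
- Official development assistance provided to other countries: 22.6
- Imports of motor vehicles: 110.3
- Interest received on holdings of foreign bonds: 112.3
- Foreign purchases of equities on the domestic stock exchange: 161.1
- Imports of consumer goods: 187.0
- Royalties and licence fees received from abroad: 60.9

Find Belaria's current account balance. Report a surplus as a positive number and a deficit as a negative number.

518.9

Goods: 219.5 - 110.3 + 189.6 - 187.0 = 111.8
Services: 28.9 + 60.9 + 175.2 - 44.9 = 220.1
Primary income: 28.3 + 112.3 = 140.6
Secondary income: 66.9 - 28.8 - 22.6 + 30.9 = 46.4
Current account = 111.8 + 220.1 + 140.6 + 46.4 = 518.9
(Excluded from the current account — capital account: debt forgiveness received from foreign official creditors 19.9, sale of embassy land to a foreign government 14.5; financial account: foreign purchases of domestic corporate bonds 207.4, foreign purchases of equities on the domestic stock exchange 161.1.)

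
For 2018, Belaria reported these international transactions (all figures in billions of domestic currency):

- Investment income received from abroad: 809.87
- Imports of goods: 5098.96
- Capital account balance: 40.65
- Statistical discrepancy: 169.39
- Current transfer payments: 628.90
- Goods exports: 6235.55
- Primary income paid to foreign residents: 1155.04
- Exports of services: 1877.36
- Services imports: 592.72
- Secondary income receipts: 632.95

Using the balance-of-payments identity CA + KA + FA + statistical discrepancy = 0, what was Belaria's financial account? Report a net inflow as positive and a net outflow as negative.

-2290.15

Goods balance = 6235.55 - 5098.96 = 1136.59
Services balance = 1877.36 - 592.72 = 1284.64
Trade balance (goods + services) = 1136.59 + 1284.64 = 2421.23
Net primary income = 809.87 - 1155.04 = -345.17
Net secondary income = 632.95 - 628.90 = 4.05
Current account = 2421.23 + (-345.17) + 4.05 = 2080.11
Financial account = -(2080.11 + 40.65 + 169.39) = -2290.15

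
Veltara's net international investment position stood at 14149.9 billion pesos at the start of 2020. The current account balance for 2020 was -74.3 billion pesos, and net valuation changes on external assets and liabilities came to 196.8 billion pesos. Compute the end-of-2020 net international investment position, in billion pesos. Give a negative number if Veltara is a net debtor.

Change in NIIP = current account + net valuation change = -74.3 + 196.8 = 122.5
End-of-year NIIP = 14149.9 + 122.5 = 14272.4

14272.4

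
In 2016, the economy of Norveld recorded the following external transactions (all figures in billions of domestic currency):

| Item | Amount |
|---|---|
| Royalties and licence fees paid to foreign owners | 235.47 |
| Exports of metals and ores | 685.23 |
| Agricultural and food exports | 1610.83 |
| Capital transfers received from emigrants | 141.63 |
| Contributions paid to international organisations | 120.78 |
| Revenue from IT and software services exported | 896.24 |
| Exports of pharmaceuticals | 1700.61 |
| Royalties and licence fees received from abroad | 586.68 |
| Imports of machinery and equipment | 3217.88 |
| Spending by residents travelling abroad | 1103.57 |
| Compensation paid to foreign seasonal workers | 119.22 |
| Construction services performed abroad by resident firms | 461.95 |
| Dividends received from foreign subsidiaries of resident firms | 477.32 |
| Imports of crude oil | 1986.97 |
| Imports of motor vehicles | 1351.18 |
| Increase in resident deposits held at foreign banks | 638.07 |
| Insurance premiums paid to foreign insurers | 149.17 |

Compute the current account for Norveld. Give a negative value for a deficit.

Goods: 1700.61 + 685.23 - 3217.88 - 1986.97 - 1351.18 + 1610.83 = -2559.36
Services: -1103.57 - 235.47 + 586.68 - 149.17 + 896.24 + 461.95 = 456.66
Primary income: 477.32 - 119.22 = 358.10
Secondary income: -120.78
Current account = (-2559.36) + 456.66 + 358.10 + (-120.78) = -1865.38
(Excluded from the current account — capital account: capital transfers received from emigrants 141.63; financial account: increase in resident deposits held at foreign banks 638.07.)

-1865.38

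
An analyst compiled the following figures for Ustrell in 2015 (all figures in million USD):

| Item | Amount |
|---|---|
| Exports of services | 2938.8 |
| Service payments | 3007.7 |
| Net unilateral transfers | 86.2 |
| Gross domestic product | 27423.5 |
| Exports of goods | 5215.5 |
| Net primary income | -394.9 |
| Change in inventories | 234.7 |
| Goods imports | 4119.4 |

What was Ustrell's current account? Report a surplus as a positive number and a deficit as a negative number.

Goods balance = 5215.5 - 4119.4 = 1096.1
Services balance = 2938.8 - 3007.7 = -68.9
Trade balance (goods + services) = 1096.1 + (-68.9) = 1027.2
Net primary income = -394.9
Net secondary income = 86.2
Current account = 1027.2 + (-394.9) + 86.2 = 718.5

718.5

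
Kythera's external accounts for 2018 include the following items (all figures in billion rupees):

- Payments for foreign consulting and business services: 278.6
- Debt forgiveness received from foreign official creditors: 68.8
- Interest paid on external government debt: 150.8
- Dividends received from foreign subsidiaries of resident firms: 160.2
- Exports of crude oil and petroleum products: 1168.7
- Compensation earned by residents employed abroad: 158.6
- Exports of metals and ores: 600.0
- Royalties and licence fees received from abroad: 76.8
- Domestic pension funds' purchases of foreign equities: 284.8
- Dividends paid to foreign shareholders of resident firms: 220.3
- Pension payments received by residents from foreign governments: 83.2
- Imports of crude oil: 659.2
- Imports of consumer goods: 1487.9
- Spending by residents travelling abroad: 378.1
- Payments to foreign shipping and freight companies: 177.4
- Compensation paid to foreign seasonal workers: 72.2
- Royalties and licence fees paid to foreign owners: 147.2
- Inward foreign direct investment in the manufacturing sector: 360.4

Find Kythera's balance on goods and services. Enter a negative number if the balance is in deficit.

-1282.9

Goods: 600.0 - 659.2 - 1487.9 + 1168.7 = -378.4
Services: -147.2 - 378.1 - 278.6 - 177.4 + 76.8 = -904.5
Trade balance = -378.4 + (-904.5) = -1282.9
(Excluded from the trade balance — capital account: debt forgiveness received from foreign official creditors 68.8; primary income: interest paid on external government debt 150.8, dividends received from foreign subsidiaries of resident firms 160.2, compensation earned by residents employed abroad 158.6, dividends paid to foreign shareholders of resident firms 220.3, compensation paid to foreign seasonal workers 72.2; financial account: domestic pension funds' purchases of foreign equities 284.8, inward foreign direct investment in the manufacturing sector 360.4; secondary income: pension payments received by residents from foreign governments 83.2.)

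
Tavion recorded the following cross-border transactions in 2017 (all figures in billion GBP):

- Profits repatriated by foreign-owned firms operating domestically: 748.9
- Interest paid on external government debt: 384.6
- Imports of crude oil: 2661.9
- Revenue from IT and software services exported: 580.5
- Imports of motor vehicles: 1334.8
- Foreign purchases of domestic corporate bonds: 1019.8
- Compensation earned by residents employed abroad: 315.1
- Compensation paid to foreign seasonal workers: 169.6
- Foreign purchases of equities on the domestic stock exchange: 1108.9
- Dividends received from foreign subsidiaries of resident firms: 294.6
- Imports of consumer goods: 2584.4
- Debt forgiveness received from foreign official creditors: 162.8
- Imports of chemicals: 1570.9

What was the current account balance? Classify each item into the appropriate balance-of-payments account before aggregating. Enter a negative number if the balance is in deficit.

Goods: -2661.9 - 2584.4 - 1570.9 - 1334.8 = -8152.0
Services: 580.5
Primary income: -169.6 + 315.1 - 384.6 + 294.6 - 748.9 = -693.4
Current account = (-8152.0) + 580.5 + (-693.4) = -8264.9
(Excluded from the current account — financial account: foreign purchases of domestic corporate bonds 1019.8, foreign purchases of equities on the domestic stock exchange 1108.9; capital account: debt forgiveness received from foreign official creditors 162.8.)

-8264.9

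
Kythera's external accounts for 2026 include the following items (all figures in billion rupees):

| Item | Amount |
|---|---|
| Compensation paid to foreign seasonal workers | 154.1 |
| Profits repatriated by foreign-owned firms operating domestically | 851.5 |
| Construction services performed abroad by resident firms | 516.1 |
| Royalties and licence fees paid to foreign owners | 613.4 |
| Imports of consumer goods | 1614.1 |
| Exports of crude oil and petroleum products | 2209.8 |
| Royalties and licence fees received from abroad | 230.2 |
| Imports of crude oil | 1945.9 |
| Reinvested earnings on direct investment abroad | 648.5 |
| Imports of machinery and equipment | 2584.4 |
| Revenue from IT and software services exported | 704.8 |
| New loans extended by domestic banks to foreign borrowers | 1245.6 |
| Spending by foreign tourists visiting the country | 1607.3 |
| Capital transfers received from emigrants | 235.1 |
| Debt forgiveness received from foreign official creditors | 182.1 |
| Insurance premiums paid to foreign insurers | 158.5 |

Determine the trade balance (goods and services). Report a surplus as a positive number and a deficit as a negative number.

-1648.1

Goods: -1945.9 - 1614.1 + 2209.8 - 2584.4 = -3934.6
Services: 516.1 + 1607.3 - 158.5 - 613.4 + 230.2 + 704.8 = 2286.5
Trade balance = -3934.6 + 2286.5 = -1648.1
(Excluded from the trade balance — primary income: compensation paid to foreign seasonal workers 154.1, profits repatriated by foreign-owned firms operating domestically 851.5, reinvested earnings on direct investment abroad 648.5; financial account: new loans extended by domestic banks to foreign borrowers 1245.6; capital account: capital transfers received from emigrants 235.1, debt forgiveness received from foreign official creditors 182.1.)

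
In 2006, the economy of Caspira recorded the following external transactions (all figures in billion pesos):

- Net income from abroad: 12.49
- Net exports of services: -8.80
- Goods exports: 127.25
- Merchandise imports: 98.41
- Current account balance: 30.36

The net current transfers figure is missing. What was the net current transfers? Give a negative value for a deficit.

-2.17

Current account = goods balance + services balance + net primary income + net secondary income
Sum of the known components = 32.53
Net current transfers = CA - (known components) = 30.36 - 32.53 = -2.17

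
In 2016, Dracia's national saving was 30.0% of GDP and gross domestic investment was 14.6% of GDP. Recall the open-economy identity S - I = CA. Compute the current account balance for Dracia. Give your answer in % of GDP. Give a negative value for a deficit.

CA = S - I = 30.0 - 14.6 = 15.4

15.4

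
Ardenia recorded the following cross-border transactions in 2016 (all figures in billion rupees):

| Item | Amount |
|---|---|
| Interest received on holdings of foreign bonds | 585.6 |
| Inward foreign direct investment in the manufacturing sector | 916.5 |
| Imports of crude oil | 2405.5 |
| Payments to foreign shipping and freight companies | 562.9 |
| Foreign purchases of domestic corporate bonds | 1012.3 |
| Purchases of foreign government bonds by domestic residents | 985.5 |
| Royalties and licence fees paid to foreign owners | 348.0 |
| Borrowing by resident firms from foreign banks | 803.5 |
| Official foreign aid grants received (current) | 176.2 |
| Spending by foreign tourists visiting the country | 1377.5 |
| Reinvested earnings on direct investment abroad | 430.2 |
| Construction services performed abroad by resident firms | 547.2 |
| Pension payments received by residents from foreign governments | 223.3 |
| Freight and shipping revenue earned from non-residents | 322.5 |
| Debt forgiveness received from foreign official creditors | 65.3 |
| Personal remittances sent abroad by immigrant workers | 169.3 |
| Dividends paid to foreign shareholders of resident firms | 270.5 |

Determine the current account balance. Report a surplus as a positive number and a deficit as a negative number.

Goods: -2405.5
Services: -348.0 - 562.9 + 1377.5 + 547.2 + 322.5 = 1336.3
Primary income: -270.5 + 430.2 + 585.6 = 745.3
Secondary income: -169.3 + 176.2 + 223.3 = 230.2
Current account = (-2405.5) + 1336.3 + 745.3 + 230.2 = -93.7
(Excluded from the current account — financial account: inward foreign direct investment in the manufacturing sector 916.5, foreign purchases of domestic corporate bonds 1012.3, purchases of foreign government bonds by domestic residents 985.5, borrowing by resident firms from foreign banks 803.5; capital account: debt forgiveness received from foreign official creditors 65.3.)

-93.7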